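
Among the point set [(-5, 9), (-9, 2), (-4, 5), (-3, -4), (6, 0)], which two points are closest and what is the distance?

Computing all pairwise distances among 5 points:

d((-5, 9), (-9, 2)) = 8.0623
d((-5, 9), (-4, 5)) = 4.1231 <-- minimum
d((-5, 9), (-3, -4)) = 13.1529
d((-5, 9), (6, 0)) = 14.2127
d((-9, 2), (-4, 5)) = 5.831
d((-9, 2), (-3, -4)) = 8.4853
d((-9, 2), (6, 0)) = 15.1327
d((-4, 5), (-3, -4)) = 9.0554
d((-4, 5), (6, 0)) = 11.1803
d((-3, -4), (6, 0)) = 9.8489

Closest pair: (-5, 9) and (-4, 5) with distance 4.1231

The closest pair is (-5, 9) and (-4, 5) with Euclidean distance 4.1231. For 5 points, brute-force pairwise comparison is shown above. For large n, the divide-and-conquer algorithm (sort by x, recurse on halves, check the dividing strip) achieves O(n log n).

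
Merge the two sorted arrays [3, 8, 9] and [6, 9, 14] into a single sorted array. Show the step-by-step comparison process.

Merging process:

Compare 3 vs 6: take 3 from left. Merged: [3]
Compare 8 vs 6: take 6 from right. Merged: [3, 6]
Compare 8 vs 9: take 8 from left. Merged: [3, 6, 8]
Compare 9 vs 9: take 9 from left. Merged: [3, 6, 8, 9]
Append remaining from right: [9, 14]. Merged: [3, 6, 8, 9, 9, 14]

Final merged array: [3, 6, 8, 9, 9, 14]
Total comparisons: 4

The merged array is [3, 6, 8, 9, 9, 14], requiring 4 comparisons. The merge step runs in O(n) time where n is the total number of elements.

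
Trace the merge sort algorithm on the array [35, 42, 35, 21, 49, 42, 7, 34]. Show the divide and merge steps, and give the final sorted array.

Merge sort trace:

Split: [35, 42, 35, 21, 49, 42, 7, 34] -> [35, 42, 35, 21] and [49, 42, 7, 34]
  Split: [35, 42, 35, 21] -> [35, 42] and [35, 21]
    Split: [35, 42] -> [35] and [42]
    Merge: [35] + [42] -> [35, 42]
    Split: [35, 21] -> [35] and [21]
    Merge: [35] + [21] -> [21, 35]
  Merge: [35, 42] + [21, 35] -> [21, 35, 35, 42]
  Split: [49, 42, 7, 34] -> [49, 42] and [7, 34]
    Split: [49, 42] -> [49] and [42]
    Merge: [49] + [42] -> [42, 49]
    Split: [7, 34] -> [7] and [34]
    Merge: [7] + [34] -> [7, 34]
  Merge: [42, 49] + [7, 34] -> [7, 34, 42, 49]
Merge: [21, 35, 35, 42] + [7, 34, 42, 49] -> [7, 21, 34, 35, 35, 42, 42, 49]

Final sorted array: [7, 21, 34, 35, 35, 42, 42, 49]

The merge sort proceeds by recursively splitting the array and merging sorted halves.
After all merges, the sorted array is [7, 21, 34, 35, 35, 42, 42, 49].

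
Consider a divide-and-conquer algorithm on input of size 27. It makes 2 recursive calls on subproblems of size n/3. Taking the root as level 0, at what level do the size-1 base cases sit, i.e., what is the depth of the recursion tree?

For divide and conquer with division factor 3:

Problem sizes at each level:
Level 0: 27
Level 1: 9
Level 2: 3
Level 3: 1

The root is level 0 and the size-1 base case is level 3 (the tree spans levels 0 through 3, i.e. 4 levels counting the root), so the depth is the number of divisions: log_3(27) = 3

The recursion tree depth is log_3(27) = 3. At each level, the problem size is divided by 3, so it takes 3 divisions to reduce to a base case of size 1. The algorithm makes 2 recursive calls at each level.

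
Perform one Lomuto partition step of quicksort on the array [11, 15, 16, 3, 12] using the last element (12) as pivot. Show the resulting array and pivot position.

Lomuto partition with pivot = 12:

Initial array: [11, 15, 16, 3, 12]

arr[0]=11 <= 12: swap with position 0, array becomes [11, 15, 16, 3, 12]
arr[1]=15 > 12: no swap
arr[2]=16 > 12: no swap
arr[3]=3 <= 12: swap with position 1, array becomes [11, 3, 16, 15, 12]

Place pivot at position 2: [11, 3, 12, 15, 16]
Pivot position: 2

After partitioning with pivot 12, the array becomes [11, 3, 12, 15, 16]. The pivot is placed at index 2. All elements to the left of the pivot are <= 12, and all elements to the right are > 12.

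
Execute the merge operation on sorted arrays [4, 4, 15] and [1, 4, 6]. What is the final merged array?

Merging process:

Compare 4 vs 1: take 1 from right. Merged: [1]
Compare 4 vs 4: take 4 from left. Merged: [1, 4]
Compare 4 vs 4: take 4 from left. Merged: [1, 4, 4]
Compare 15 vs 4: take 4 from right. Merged: [1, 4, 4, 4]
Compare 15 vs 6: take 6 from right. Merged: [1, 4, 4, 4, 6]
Append remaining from left: [15]. Merged: [1, 4, 4, 4, 6, 15]

Final merged array: [1, 4, 4, 4, 6, 15]
Total comparisons: 5

The merged array is [1, 4, 4, 4, 6, 15], requiring 5 comparisons. The merge step runs in O(n) time where n is the total number of elements.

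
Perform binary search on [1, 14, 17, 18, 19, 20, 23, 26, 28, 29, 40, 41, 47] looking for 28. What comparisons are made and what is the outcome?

Binary search for 28 in [1, 14, 17, 18, 19, 20, 23, 26, 28, 29, 40, 41, 47]:

lo=0, hi=12, mid=6, arr[mid]=23 -> 23 < 28, search right half
lo=7, hi=12, mid=9, arr[mid]=29 -> 29 > 28, search left half
lo=7, hi=8, mid=7, arr[mid]=26 -> 26 < 28, search right half
lo=8, hi=8, mid=8, arr[mid]=28 -> Found target at index 8!

Binary search finds 28 at index 8 after 4 comparisons. The search repeatedly halves the search space by comparing with the middle element.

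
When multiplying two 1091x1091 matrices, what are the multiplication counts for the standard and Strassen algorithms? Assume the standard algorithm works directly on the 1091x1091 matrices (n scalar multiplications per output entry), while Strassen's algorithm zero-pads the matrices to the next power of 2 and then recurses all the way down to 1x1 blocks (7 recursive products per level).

Matrix multiplication for 1091x1091 matrices:

Strassen's algorithm requires power-of-2 dimensions. Pad 1091x1091 to 2048x2048 (next power of 2).

Standard algorithm: 1091^3 = 1298596571 multiplications
Strassen's algorithm: 7^(log2(2048)) = 7^11 = 1977326743 multiplications
Difference: 1298596571 - 1977326743 = -678730172 (Strassen uses MORE here due to padding overhead — for small or just-over-power-of-2 n, padding can outweigh the per-level savings)

Standard: 1298596571 multiplications (1091^3). Strassen: 1977326743 multiplications (7^11, after padding to 2048x2048). Strassen reduces 8 recursive multiplications to 7 at each level.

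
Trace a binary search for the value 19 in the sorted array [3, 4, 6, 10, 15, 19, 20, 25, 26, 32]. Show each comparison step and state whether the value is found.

Binary search for 19 in [3, 4, 6, 10, 15, 19, 20, 25, 26, 32]:

lo=0, hi=9, mid=4, arr[mid]=15 -> 15 < 19, search right half
lo=5, hi=9, mid=7, arr[mid]=25 -> 25 > 19, search left half
lo=5, hi=6, mid=5, arr[mid]=19 -> Found target at index 5!

Binary search finds 19 at index 5 after 3 comparisons. The search repeatedly halves the search space by comparing with the middle element.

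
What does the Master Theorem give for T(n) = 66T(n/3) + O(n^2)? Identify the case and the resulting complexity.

Master Theorem for T(n) = 66T(n/3) + O(n^2):

a = 66, b = 3, c = 2
log_b(a) = log_3(66) = 3.8136

Case 1: c = 2 < log_3(66) = 3.8136
T(n) = O(n^(log_3 66))

For T(n) = 66T(n/3) + O(n^2): log_3(66) = 3.8136. This is Case 1 of the Master Theorem (c < log_b(a), work dominated by leaves), giving O(n^(log_3 66)).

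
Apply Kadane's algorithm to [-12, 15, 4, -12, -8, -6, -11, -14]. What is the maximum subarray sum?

Using Kadane's algorithm on [-12, 15, 4, -12, -8, -6, -11, -14]:

Scanning through the array:
Position 1 (value 15): max_ending_here = 15, max_so_far = 15
Position 2 (value 4): max_ending_here = 19, max_so_far = 19
Position 3 (value -12): max_ending_here = 7, max_so_far = 19
Position 4 (value -8): max_ending_here = -1, max_so_far = 19
Position 5 (value -6): max_ending_here = -6, max_so_far = 19
Position 6 (value -11): max_ending_here = -11, max_so_far = 19
Position 7 (value -14): max_ending_here = -14, max_so_far = 19

Maximum subarray: [15, 4]
Maximum sum: 19

The maximum subarray is [15, 4] with sum 19. This subarray runs from index 1 to index 2.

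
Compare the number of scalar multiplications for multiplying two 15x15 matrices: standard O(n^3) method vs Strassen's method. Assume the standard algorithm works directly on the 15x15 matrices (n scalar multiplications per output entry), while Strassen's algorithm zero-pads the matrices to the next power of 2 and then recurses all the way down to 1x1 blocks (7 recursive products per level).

Matrix multiplication for 15x15 matrices:

Strassen's algorithm requires power-of-2 dimensions. Pad 15x15 to 16x16 (next power of 2).

Standard algorithm: 15^3 = 3375 multiplications
Strassen's algorithm: 7^(log2(16)) = 7^4 = 2401 multiplications
Savings: 3375 - 2401 = 974 multiplications

Standard: 3375 multiplications (15^3). Strassen: 2401 multiplications (7^4, after padding to 16x16). Strassen reduces 8 recursive multiplications to 7 at each level.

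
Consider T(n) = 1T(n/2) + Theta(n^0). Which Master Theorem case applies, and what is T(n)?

Master Theorem for T(n) = 1T(n/2) + O(n^0):

a = 1, b = 2, c = 0
log_b(a) = log_2(1) = 0.0000

Case 2: c = 0 = log_2(1) = 0.0000
T(n) = O(n^0 log n) = O(log n)

For T(n) = 1T(n/2) + O(n^0): log_2(1) = 0.0000. This is Case 2 of the Master Theorem (c = log_b(a), equal work at all levels), giving O(log n).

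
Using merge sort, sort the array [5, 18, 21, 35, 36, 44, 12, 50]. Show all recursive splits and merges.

Merge sort trace:

Split: [5, 18, 21, 35, 36, 44, 12, 50] -> [5, 18, 21, 35] and [36, 44, 12, 50]
  Split: [5, 18, 21, 35] -> [5, 18] and [21, 35]
    Split: [5, 18] -> [5] and [18]
    Merge: [5] + [18] -> [5, 18]
    Split: [21, 35] -> [21] and [35]
    Merge: [21] + [35] -> [21, 35]
  Merge: [5, 18] + [21, 35] -> [5, 18, 21, 35]
  Split: [36, 44, 12, 50] -> [36, 44] and [12, 50]
    Split: [36, 44] -> [36] and [44]
    Merge: [36] + [44] -> [36, 44]
    Split: [12, 50] -> [12] and [50]
    Merge: [12] + [50] -> [12, 50]
  Merge: [36, 44] + [12, 50] -> [12, 36, 44, 50]
Merge: [5, 18, 21, 35] + [12, 36, 44, 50] -> [5, 12, 18, 21, 35, 36, 44, 50]

Final sorted array: [5, 12, 18, 21, 35, 36, 44, 50]

The merge sort proceeds by recursively splitting the array and merging sorted halves.
After all merges, the sorted array is [5, 12, 18, 21, 35, 36, 44, 50].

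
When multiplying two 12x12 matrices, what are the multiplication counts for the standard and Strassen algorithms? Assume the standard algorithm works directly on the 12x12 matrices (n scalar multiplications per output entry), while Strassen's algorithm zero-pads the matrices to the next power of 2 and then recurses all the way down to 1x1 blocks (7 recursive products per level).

Matrix multiplication for 12x12 matrices:

Strassen's algorithm requires power-of-2 dimensions. Pad 12x12 to 16x16 (next power of 2).

Standard algorithm: 12^3 = 1728 multiplications
Strassen's algorithm: 7^(log2(16)) = 7^4 = 2401 multiplications
Difference: 1728 - 2401 = -673 (Strassen uses MORE here due to padding overhead — for small or just-over-power-of-2 n, padding can outweigh the per-level savings)

Standard: 1728 multiplications (12^3). Strassen: 2401 multiplications (7^4, after padding to 16x16). Strassen reduces 8 recursive multiplications to 7 at each level.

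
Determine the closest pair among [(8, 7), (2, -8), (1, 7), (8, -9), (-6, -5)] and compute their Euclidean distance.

Computing all pairwise distances among 5 points:

d((8, 7), (2, -8)) = 16.1555
d((8, 7), (1, 7)) = 7.0
d((8, 7), (8, -9)) = 16.0
d((8, 7), (-6, -5)) = 18.4391
d((2, -8), (1, 7)) = 15.0333
d((2, -8), (8, -9)) = 6.0828 <-- minimum
d((2, -8), (-6, -5)) = 8.544
d((1, 7), (8, -9)) = 17.4642
d((1, 7), (-6, -5)) = 13.8924
d((8, -9), (-6, -5)) = 14.5602

Closest pair: (2, -8) and (8, -9) with distance 6.0828

The closest pair is (2, -8) and (8, -9) with Euclidean distance 6.0828. For 5 points, brute-force pairwise comparison is shown above. For large n, the divide-and-conquer algorithm (sort by x, recurse on halves, check the dividing strip) achieves O(n log n).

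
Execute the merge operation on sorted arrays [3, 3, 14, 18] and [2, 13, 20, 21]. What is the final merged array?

Merging process:

Compare 3 vs 2: take 2 from right. Merged: [2]
Compare 3 vs 13: take 3 from left. Merged: [2, 3]
Compare 3 vs 13: take 3 from left. Merged: [2, 3, 3]
Compare 14 vs 13: take 13 from right. Merged: [2, 3, 3, 13]
Compare 14 vs 20: take 14 from left. Merged: [2, 3, 3, 13, 14]
Compare 18 vs 20: take 18 from left. Merged: [2, 3, 3, 13, 14, 18]
Append remaining from right: [20, 21]. Merged: [2, 3, 3, 13, 14, 18, 20, 21]

Final merged array: [2, 3, 3, 13, 14, 18, 20, 21]
Total comparisons: 6

The merged array is [2, 3, 3, 13, 14, 18, 20, 21], requiring 6 comparisons. The merge step runs in O(n) time where n is the total number of elements.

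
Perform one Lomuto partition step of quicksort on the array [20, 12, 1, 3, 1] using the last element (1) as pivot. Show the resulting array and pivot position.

Lomuto partition with pivot = 1:

Initial array: [20, 12, 1, 3, 1]

arr[0]=20 > 1: no swap
arr[1]=12 > 1: no swap
arr[2]=1 <= 1: swap with position 0, array becomes [1, 12, 20, 3, 1]
arr[3]=3 > 1: no swap

Place pivot at position 1: [1, 1, 20, 3, 12]
Pivot position: 1

After partitioning with pivot 1, the array becomes [1, 1, 20, 3, 12]. The pivot is placed at index 1. All elements to the left of the pivot are <= 1, and all elements to the right are > 1.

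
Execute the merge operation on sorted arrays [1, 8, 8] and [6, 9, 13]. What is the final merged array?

Merging process:

Compare 1 vs 6: take 1 from left. Merged: [1]
Compare 8 vs 6: take 6 from right. Merged: [1, 6]
Compare 8 vs 9: take 8 from left. Merged: [1, 6, 8]
Compare 8 vs 9: take 8 from left. Merged: [1, 6, 8, 8]
Append remaining from right: [9, 13]. Merged: [1, 6, 8, 8, 9, 13]

Final merged array: [1, 6, 8, 8, 9, 13]
Total comparisons: 4

The merged array is [1, 6, 8, 8, 9, 13], requiring 4 comparisons. The merge step runs in O(n) time where n is the total number of elements.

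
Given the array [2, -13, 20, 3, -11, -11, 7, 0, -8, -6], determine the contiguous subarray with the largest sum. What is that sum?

Using Kadane's algorithm on [2, -13, 20, 3, -11, -11, 7, 0, -8, -6]:

Scanning through the array:
Position 1 (value -13): max_ending_here = -11, max_so_far = 2
Position 2 (value 20): max_ending_here = 20, max_so_far = 20
Position 3 (value 3): max_ending_here = 23, max_so_far = 23
Position 4 (value -11): max_ending_here = 12, max_so_far = 23
Position 5 (value -11): max_ending_here = 1, max_so_far = 23
Position 6 (value 7): max_ending_here = 8, max_so_far = 23
Position 7 (value 0): max_ending_here = 8, max_so_far = 23
Position 8 (value -8): max_ending_here = 0, max_so_far = 23
Position 9 (value -6): max_ending_here = -6, max_so_far = 23

Maximum subarray: [20, 3]
Maximum sum: 23

The maximum subarray is [20, 3] with sum 23. This subarray runs from index 2 to index 3.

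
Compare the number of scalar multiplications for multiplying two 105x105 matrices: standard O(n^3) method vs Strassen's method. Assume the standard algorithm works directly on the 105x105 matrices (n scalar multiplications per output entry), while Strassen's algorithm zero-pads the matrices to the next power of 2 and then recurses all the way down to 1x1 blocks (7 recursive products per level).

Matrix multiplication for 105x105 matrices:

Strassen's algorithm requires power-of-2 dimensions. Pad 105x105 to 128x128 (next power of 2).

Standard algorithm: 105^3 = 1157625 multiplications
Strassen's algorithm: 7^(log2(128)) = 7^7 = 823543 multiplications
Savings: 1157625 - 823543 = 334082 multiplications

Standard: 1157625 multiplications (105^3). Strassen: 823543 multiplications (7^7, after padding to 128x128). Strassen reduces 8 recursive multiplications to 7 at each level.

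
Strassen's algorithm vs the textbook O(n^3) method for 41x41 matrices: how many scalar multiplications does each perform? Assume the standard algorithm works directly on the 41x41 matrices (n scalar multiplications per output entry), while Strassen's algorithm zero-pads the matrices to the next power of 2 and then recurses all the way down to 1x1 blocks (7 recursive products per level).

Matrix multiplication for 41x41 matrices:

Strassen's algorithm requires power-of-2 dimensions. Pad 41x41 to 64x64 (next power of 2).

Standard algorithm: 41^3 = 68921 multiplications
Strassen's algorithm: 7^(log2(64)) = 7^6 = 117649 multiplications
Difference: 68921 - 117649 = -48728 (Strassen uses MORE here due to padding overhead — for small or just-over-power-of-2 n, padding can outweigh the per-level savings)

Standard: 68921 multiplications (41^3). Strassen: 117649 multiplications (7^6, after padding to 64x64). Strassen reduces 8 recursive multiplications to 7 at each level.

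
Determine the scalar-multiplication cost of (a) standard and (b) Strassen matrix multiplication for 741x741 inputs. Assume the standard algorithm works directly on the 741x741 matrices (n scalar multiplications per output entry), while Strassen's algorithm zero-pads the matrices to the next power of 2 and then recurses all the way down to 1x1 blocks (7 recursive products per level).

Matrix multiplication for 741x741 matrices:

Strassen's algorithm requires power-of-2 dimensions. Pad 741x741 to 1024x1024 (next power of 2).

Standard algorithm: 741^3 = 406869021 multiplications
Strassen's algorithm: 7^(log2(1024)) = 7^10 = 282475249 multiplications
Savings: 406869021 - 282475249 = 124393772 multiplications

Standard: 406869021 multiplications (741^3). Strassen: 282475249 multiplications (7^10, after padding to 1024x1024). Strassen reduces 8 recursive multiplications to 7 at each level.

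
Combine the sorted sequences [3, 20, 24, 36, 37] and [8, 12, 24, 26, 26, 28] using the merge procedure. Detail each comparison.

Merging process:

Compare 3 vs 8: take 3 from left. Merged: [3]
Compare 20 vs 8: take 8 from right. Merged: [3, 8]
Compare 20 vs 12: take 12 from right. Merged: [3, 8, 12]
Compare 20 vs 24: take 20 from left. Merged: [3, 8, 12, 20]
Compare 24 vs 24: take 24 from left. Merged: [3, 8, 12, 20, 24]
Compare 36 vs 24: take 24 from right. Merged: [3, 8, 12, 20, 24, 24]
Compare 36 vs 26: take 26 from right. Merged: [3, 8, 12, 20, 24, 24, 26]
Compare 36 vs 26: take 26 from right. Merged: [3, 8, 12, 20, 24, 24, 26, 26]
Compare 36 vs 28: take 28 from right. Merged: [3, 8, 12, 20, 24, 24, 26, 26, 28]
Append remaining from left: [36, 37]. Merged: [3, 8, 12, 20, 24, 24, 26, 26, 28, 36, 37]

Final merged array: [3, 8, 12, 20, 24, 24, 26, 26, 28, 36, 37]
Total comparisons: 9

The merged array is [3, 8, 12, 20, 24, 24, 26, 26, 28, 36, 37], requiring 9 comparisons. The merge step runs in O(n) time where n is the total number of elements.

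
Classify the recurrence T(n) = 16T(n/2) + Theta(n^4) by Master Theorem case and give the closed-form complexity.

Master Theorem for T(n) = 16T(n/2) + O(n^4):

a = 16, b = 2, c = 4
log_b(a) = log_2(16) = 4.0000

Case 2: c = 4 = log_2(16) = 4.0000
T(n) = O(n^4 log n) = O(n^4 log n)

For T(n) = 16T(n/2) + O(n^4): log_2(16) = 4.0000. This is Case 2 of the Master Theorem (c = log_b(a), equal work at all levels), giving O(n^4 log n).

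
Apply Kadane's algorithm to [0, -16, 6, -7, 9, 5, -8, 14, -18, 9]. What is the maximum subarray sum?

Using Kadane's algorithm on [0, -16, 6, -7, 9, 5, -8, 14, -18, 9]:

Scanning through the array:
Position 1 (value -16): max_ending_here = -16, max_so_far = 0
Position 2 (value 6): max_ending_here = 6, max_so_far = 6
Position 3 (value -7): max_ending_here = -1, max_so_far = 6
Position 4 (value 9): max_ending_here = 9, max_so_far = 9
Position 5 (value 5): max_ending_here = 14, max_so_far = 14
Position 6 (value -8): max_ending_here = 6, max_so_far = 14
Position 7 (value 14): max_ending_here = 20, max_so_far = 20
Position 8 (value -18): max_ending_here = 2, max_so_far = 20
Position 9 (value 9): max_ending_here = 11, max_so_far = 20

Maximum subarray: [9, 5, -8, 14]
Maximum sum: 20

The maximum subarray is [9, 5, -8, 14] with sum 20. This subarray runs from index 4 to index 7.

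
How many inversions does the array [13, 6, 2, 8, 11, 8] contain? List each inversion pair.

Finding inversions in [13, 6, 2, 8, 11, 8]:

(0, 1): arr[0]=13 > arr[1]=6
(0, 2): arr[0]=13 > arr[2]=2
(0, 3): arr[0]=13 > arr[3]=8
(0, 4): arr[0]=13 > arr[4]=11
(0, 5): arr[0]=13 > arr[5]=8
(1, 2): arr[1]=6 > arr[2]=2
(4, 5): arr[4]=11 > arr[5]=8

Total inversions: 7

The array has 7 inversion(s): (0,1), (0,2), (0,3), (0,4), (0,5), (1,2), (4,5). Each pair (i,j) satisfies i < j and arr[i] > arr[j].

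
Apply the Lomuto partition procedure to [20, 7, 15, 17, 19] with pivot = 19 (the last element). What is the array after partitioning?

Lomuto partition with pivot = 19:

Initial array: [20, 7, 15, 17, 19]

arr[0]=20 > 19: no swap
arr[1]=7 <= 19: swap with position 0, array becomes [7, 20, 15, 17, 19]
arr[2]=15 <= 19: swap with position 1, array becomes [7, 15, 20, 17, 19]
arr[3]=17 <= 19: swap with position 2, array becomes [7, 15, 17, 20, 19]

Place pivot at position 3: [7, 15, 17, 19, 20]
Pivot position: 3

After partitioning with pivot 19, the array becomes [7, 15, 17, 19, 20]. The pivot is placed at index 3. All elements to the left of the pivot are <= 19, and all elements to the right are > 19.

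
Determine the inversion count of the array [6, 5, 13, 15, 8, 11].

Finding inversions in [6, 5, 13, 15, 8, 11]:

(0, 1): arr[0]=6 > arr[1]=5
(2, 4): arr[2]=13 > arr[4]=8
(2, 5): arr[2]=13 > arr[5]=11
(3, 4): arr[3]=15 > arr[4]=8
(3, 5): arr[3]=15 > arr[5]=11

Total inversions: 5

The array has 5 inversion(s): (0,1), (2,4), (2,5), (3,4), (3,5). Each pair (i,j) satisfies i < j and arr[i] > arr[j].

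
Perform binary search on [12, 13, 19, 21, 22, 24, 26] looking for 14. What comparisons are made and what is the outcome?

Binary search for 14 in [12, 13, 19, 21, 22, 24, 26]:

lo=0, hi=6, mid=3, arr[mid]=21 -> 21 > 14, search left half
lo=0, hi=2, mid=1, arr[mid]=13 -> 13 < 14, search right half
lo=2, hi=2, mid=2, arr[mid]=19 -> 19 > 14, search left half
lo=2 > hi=1, target 14 not found

Binary search determines that 14 is not in the array after 3 comparisons. The search space was exhausted without finding the target.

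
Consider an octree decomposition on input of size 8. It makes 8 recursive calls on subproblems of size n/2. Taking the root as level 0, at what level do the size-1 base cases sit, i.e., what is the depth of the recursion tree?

For divide and conquer with division factor 2:

Problem sizes at each level:
Level 0: 8
Level 1: 4
Level 2: 2
Level 3: 1

The root is level 0 and the size-1 base case is level 3 (the tree spans levels 0 through 3, i.e. 4 levels counting the root), so the depth is the number of divisions: log_2(8) = 3

The recursion tree depth is log_2(8) = 3. At each level, the problem size is divided by 2, so it takes 3 divisions to reduce to a base case of size 1. The algorithm makes 8 recursive calls at each level.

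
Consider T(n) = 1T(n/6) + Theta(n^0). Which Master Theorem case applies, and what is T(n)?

Master Theorem for T(n) = 1T(n/6) + O(n^0):

a = 1, b = 6, c = 0
log_b(a) = log_6(1) = 0.0000

Case 2: c = 0 = log_6(1) = 0.0000
T(n) = O(n^0 log n) = O(log n)

For T(n) = 1T(n/6) + O(n^0): log_6(1) = 0.0000. This is Case 2 of the Master Theorem (c = log_b(a), equal work at all levels), giving O(log n).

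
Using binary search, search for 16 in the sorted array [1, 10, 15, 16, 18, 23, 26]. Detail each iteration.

Binary search for 16 in [1, 10, 15, 16, 18, 23, 26]:

lo=0, hi=6, mid=3, arr[mid]=16 -> Found target at index 3!

Binary search finds 16 at index 3 after 1 comparisons. The search repeatedly halves the search space by comparing with the middle element.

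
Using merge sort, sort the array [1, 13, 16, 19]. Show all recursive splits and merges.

Merge sort trace:

Split: [1, 13, 16, 19] -> [1, 13] and [16, 19]
  Split: [1, 13] -> [1] and [13]
  Merge: [1] + [13] -> [1, 13]
  Split: [16, 19] -> [16] and [19]
  Merge: [16] + [19] -> [16, 19]
Merge: [1, 13] + [16, 19] -> [1, 13, 16, 19]

Final sorted array: [1, 13, 16, 19]

The merge sort proceeds by recursively splitting the array and merging sorted halves.
After all merges, the sorted array is [1, 13, 16, 19].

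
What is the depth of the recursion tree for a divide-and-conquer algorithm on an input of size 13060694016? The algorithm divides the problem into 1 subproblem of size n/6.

For divide and conquer with division factor 6:

Problem sizes at each level:
Level 0: 13060694016
Level 1: 2176782336
Level 2: 362797056
Level 3: 60466176
Level 4: 10077696
Level 5: 1679616
Level 6: 279936
Level 7: 46656
Level 8: 7776
Level 9: 1296
Level 10: 216
Level 11: 36
Level 12: 6
Level 13: 1

The root is level 0 and the size-1 base case is level 13 (the tree spans levels 0 through 13, i.e. 14 levels counting the root), so the depth is the number of divisions: log_6(13060694016) = 13

The recursion tree depth is log_6(13060694016) = 13. At each level, the problem size is divided by 6, so it takes 13 divisions to reduce to a base case of size 1. The algorithm makes 1 recursive call at each level.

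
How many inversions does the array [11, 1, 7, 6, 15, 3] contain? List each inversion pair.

Finding inversions in [11, 1, 7, 6, 15, 3]:

(0, 1): arr[0]=11 > arr[1]=1
(0, 2): arr[0]=11 > arr[2]=7
(0, 3): arr[0]=11 > arr[3]=6
(0, 5): arr[0]=11 > arr[5]=3
(2, 3): arr[2]=7 > arr[3]=6
(2, 5): arr[2]=7 > arr[5]=3
(3, 5): arr[3]=6 > arr[5]=3
(4, 5): arr[4]=15 > arr[5]=3

Total inversions: 8

The array has 8 inversion(s): (0,1), (0,2), (0,3), (0,5), (2,3), (2,5), (3,5), (4,5). Each pair (i,j) satisfies i < j and arr[i] > arr[j].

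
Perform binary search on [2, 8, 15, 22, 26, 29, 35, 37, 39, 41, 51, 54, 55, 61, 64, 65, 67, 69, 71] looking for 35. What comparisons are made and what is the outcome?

Binary search for 35 in [2, 8, 15, 22, 26, 29, 35, 37, 39, 41, 51, 54, 55, 61, 64, 65, 67, 69, 71]:

lo=0, hi=18, mid=9, arr[mid]=41 -> 41 > 35, search left half
lo=0, hi=8, mid=4, arr[mid]=26 -> 26 < 35, search right half
lo=5, hi=8, mid=6, arr[mid]=35 -> Found target at index 6!

Binary search finds 35 at index 6 after 3 comparisons. The search repeatedly halves the search space by comparing with the middle element.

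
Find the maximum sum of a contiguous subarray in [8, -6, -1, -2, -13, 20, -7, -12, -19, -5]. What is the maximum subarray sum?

Using Kadane's algorithm on [8, -6, -1, -2, -13, 20, -7, -12, -19, -5]:

Scanning through the array:
Position 1 (value -6): max_ending_here = 2, max_so_far = 8
Position 2 (value -1): max_ending_here = 1, max_so_far = 8
Position 3 (value -2): max_ending_here = -1, max_so_far = 8
Position 4 (value -13): max_ending_here = -13, max_so_far = 8
Position 5 (value 20): max_ending_here = 20, max_so_far = 20
Position 6 (value -7): max_ending_here = 13, max_so_far = 20
Position 7 (value -12): max_ending_here = 1, max_so_far = 20
Position 8 (value -19): max_ending_here = -18, max_so_far = 20
Position 9 (value -5): max_ending_here = -5, max_so_far = 20

Maximum subarray: [20]
Maximum sum: 20

The maximum subarray is [20] with sum 20. This subarray runs from index 5 to index 5.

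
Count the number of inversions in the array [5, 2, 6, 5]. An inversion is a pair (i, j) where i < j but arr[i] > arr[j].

Finding inversions in [5, 2, 6, 5]:

(0, 1): arr[0]=5 > arr[1]=2
(2, 3): arr[2]=6 > arr[3]=5

Total inversions: 2

The array has 2 inversion(s): (0,1), (2,3). Each pair (i,j) satisfies i < j and arr[i] > arr[j].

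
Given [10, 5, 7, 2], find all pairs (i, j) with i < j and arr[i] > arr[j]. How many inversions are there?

Finding inversions in [10, 5, 7, 2]:

(0, 1): arr[0]=10 > arr[1]=5
(0, 2): arr[0]=10 > arr[2]=7
(0, 3): arr[0]=10 > arr[3]=2
(1, 3): arr[1]=5 > arr[3]=2
(2, 3): arr[2]=7 > arr[3]=2

Total inversions: 5

The array has 5 inversion(s): (0,1), (0,2), (0,3), (1,3), (2,3). Each pair (i,j) satisfies i < j and arr[i] > arr[j].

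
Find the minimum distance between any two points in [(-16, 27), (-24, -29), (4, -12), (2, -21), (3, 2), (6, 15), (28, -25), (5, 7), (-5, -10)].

Computing all pairwise distances among 9 points:

d((-16, 27), (-24, -29)) = 56.5685
d((-16, 27), (4, -12)) = 43.8292
d((-16, 27), (2, -21)) = 51.264
d((-16, 27), (3, 2)) = 31.4006
d((-16, 27), (6, 15)) = 25.0599
d((-16, 27), (28, -25)) = 68.1175
d((-16, 27), (5, 7)) = 29.0
d((-16, 27), (-5, -10)) = 38.6005
d((-24, -29), (4, -12)) = 32.7567
d((-24, -29), (2, -21)) = 27.2029
d((-24, -29), (3, 2)) = 41.1096
d((-24, -29), (6, 15)) = 53.2541
d((-24, -29), (28, -25)) = 52.1536
d((-24, -29), (5, 7)) = 46.2277
d((-24, -29), (-5, -10)) = 26.8701
d((4, -12), (2, -21)) = 9.2195
d((4, -12), (3, 2)) = 14.0357
d((4, -12), (6, 15)) = 27.074
d((4, -12), (28, -25)) = 27.2947
d((4, -12), (5, 7)) = 19.0263
d((4, -12), (-5, -10)) = 9.2195
d((2, -21), (3, 2)) = 23.0217
d((2, -21), (6, 15)) = 36.2215
d((2, -21), (28, -25)) = 26.3059
d((2, -21), (5, 7)) = 28.1603
d((2, -21), (-5, -10)) = 13.0384
d((3, 2), (6, 15)) = 13.3417
d((3, 2), (28, -25)) = 36.7967
d((3, 2), (5, 7)) = 5.3852 <-- minimum
d((3, 2), (-5, -10)) = 14.4222
d((6, 15), (28, -25)) = 45.6508
d((6, 15), (5, 7)) = 8.0623
d((6, 15), (-5, -10)) = 27.313
d((28, -25), (5, 7)) = 39.4081
d((28, -25), (-5, -10)) = 36.2491
d((5, 7), (-5, -10)) = 19.7231

Closest pair: (3, 2) and (5, 7) with distance 5.3852

The closest pair is (3, 2) and (5, 7) with Euclidean distance 5.3852. For 9 points, brute-force pairwise comparison is shown above. For large n, the divide-and-conquer algorithm (sort by x, recurse on halves, check the dividing strip) achieves O(n log n).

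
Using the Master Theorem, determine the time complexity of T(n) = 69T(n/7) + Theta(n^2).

Master Theorem for T(n) = 69T(n/7) + O(n^2):

a = 69, b = 7, c = 2
log_b(a) = log_7(69) = 2.1759

Case 1: c = 2 < log_7(69) = 2.1759
T(n) = O(n^(log_7 69))

For T(n) = 69T(n/7) + O(n^2): log_7(69) = 2.1759. This is Case 1 of the Master Theorem (c < log_b(a), work dominated by leaves), giving O(n^(log_7 69)).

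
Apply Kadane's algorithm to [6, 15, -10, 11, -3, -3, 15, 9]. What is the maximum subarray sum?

Using Kadane's algorithm on [6, 15, -10, 11, -3, -3, 15, 9]:

Scanning through the array:
Position 1 (value 15): max_ending_here = 21, max_so_far = 21
Position 2 (value -10): max_ending_here = 11, max_so_far = 21
Position 3 (value 11): max_ending_here = 22, max_so_far = 22
Position 4 (value -3): max_ending_here = 19, max_so_far = 22
Position 5 (value -3): max_ending_here = 16, max_so_far = 22
Position 6 (value 15): max_ending_here = 31, max_so_far = 31
Position 7 (value 9): max_ending_here = 40, max_so_far = 40

Maximum subarray: [6, 15, -10, 11, -3, -3, 15, 9]
Maximum sum: 40

The maximum subarray is [6, 15, -10, 11, -3, -3, 15, 9] with sum 40. This subarray runs from index 0 to index 7.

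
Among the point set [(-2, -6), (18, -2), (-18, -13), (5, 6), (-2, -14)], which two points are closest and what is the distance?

Computing all pairwise distances among 5 points:

d((-2, -6), (18, -2)) = 20.3961
d((-2, -6), (-18, -13)) = 17.4642
d((-2, -6), (5, 6)) = 13.8924
d((-2, -6), (-2, -14)) = 8.0 <-- minimum
d((18, -2), (-18, -13)) = 37.6431
d((18, -2), (5, 6)) = 15.2643
d((18, -2), (-2, -14)) = 23.3238
d((-18, -13), (5, 6)) = 29.8329
d((-18, -13), (-2, -14)) = 16.0312
d((5, 6), (-2, -14)) = 21.1896

Closest pair: (-2, -6) and (-2, -14) with distance 8.0

The closest pair is (-2, -6) and (-2, -14) with Euclidean distance 8.0. For 5 points, brute-force pairwise comparison is shown above. For large n, the divide-and-conquer algorithm (sort by x, recurse on halves, check the dividing strip) achieves O(n log n).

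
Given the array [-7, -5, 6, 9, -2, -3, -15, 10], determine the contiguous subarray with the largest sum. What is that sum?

Using Kadane's algorithm on [-7, -5, 6, 9, -2, -3, -15, 10]:

Scanning through the array:
Position 1 (value -5): max_ending_here = -5, max_so_far = -5
Position 2 (value 6): max_ending_here = 6, max_so_far = 6
Position 3 (value 9): max_ending_here = 15, max_so_far = 15
Position 4 (value -2): max_ending_here = 13, max_so_far = 15
Position 5 (value -3): max_ending_here = 10, max_so_far = 15
Position 6 (value -15): max_ending_here = -5, max_so_far = 15
Position 7 (value 10): max_ending_here = 10, max_so_far = 15

Maximum subarray: [6, 9]
Maximum sum: 15

The maximum subarray is [6, 9] with sum 15. This subarray runs from index 2 to index 3.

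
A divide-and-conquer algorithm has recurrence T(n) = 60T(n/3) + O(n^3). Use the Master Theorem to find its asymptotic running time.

Master Theorem for T(n) = 60T(n/3) + O(n^3):

a = 60, b = 3, c = 3
log_b(a) = log_3(60) = 3.7268

Case 1: c = 3 < log_3(60) = 3.7268
T(n) = O(n^(log_3 60))

For T(n) = 60T(n/3) + O(n^3): log_3(60) = 3.7268. This is Case 1 of the Master Theorem (c < log_b(a), work dominated by leaves), giving O(n^(log_3 60)).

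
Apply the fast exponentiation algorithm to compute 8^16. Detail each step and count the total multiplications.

Computing 8^16 by squaring (build up from 8^1; each line after the first costs one multiplication):

8^1 = 8
8^2 = (8^1)^2 = 8^2 = 64
8^4 = (8^2)^2 = 64^2 = 4096
8^8 = (8^4)^2 = 4096^2 = 16777216
8^16 = (8^8)^2 = 16777216^2 = 281474976710656

Result: 281474976710656
Multiplications needed: 4 (4 lines after 8^1)

8^16 = 281474976710656. Using exponentiation by squaring, this requires 4 multiplications. The key idea: if the exponent is even, square the half-power; if odd, multiply by the base once.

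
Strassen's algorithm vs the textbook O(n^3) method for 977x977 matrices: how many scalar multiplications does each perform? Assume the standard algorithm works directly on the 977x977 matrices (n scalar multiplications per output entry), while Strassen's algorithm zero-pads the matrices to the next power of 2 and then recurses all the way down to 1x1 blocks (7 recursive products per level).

Matrix multiplication for 977x977 matrices:

Strassen's algorithm requires power-of-2 dimensions. Pad 977x977 to 1024x1024 (next power of 2).

Standard algorithm: 977^3 = 932574833 multiplications
Strassen's algorithm: 7^(log2(1024)) = 7^10 = 282475249 multiplications
Savings: 932574833 - 282475249 = 650099584 multiplications

Standard: 932574833 multiplications (977^3). Strassen: 282475249 multiplications (7^10, after padding to 1024x1024). Strassen reduces 8 recursive multiplications to 7 at each level.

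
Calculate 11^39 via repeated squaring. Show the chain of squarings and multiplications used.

Computing 11^39 by squaring (build up from 11^1; each line after the first costs one multiplication):

11^1 = 11
11^2 = (11^1)^2 = 11^2 = 121
11^4 = (11^2)^2 = 121^2 = 14641
11^8 = (11^4)^2 = 14641^2 = 214358881
11^9 = 11 * 11^8 = 11 * 214358881 = 2357947691
11^18 = (11^9)^2 = 2357947691^2 = 5559917313492231481
11^19 = 11 * 11^18 = 11 * 5559917313492231481 = 61159090448414546291
11^38 = (11^19)^2 = 61159090448414546291^2 = 3740434344477351388916475705363381856681
11^39 = 11 * 11^38 = 11 * 3740434344477351388916475705363381856681 = 41144777789250865278081232758997200423491

Result: 41144777789250865278081232758997200423491
Multiplications needed: 8 (8 lines after 11^1)

11^39 = 41144777789250865278081232758997200423491. Using exponentiation by squaring, this requires 8 multiplications. The key idea: if the exponent is even, square the half-power; if odd, multiply by the base once.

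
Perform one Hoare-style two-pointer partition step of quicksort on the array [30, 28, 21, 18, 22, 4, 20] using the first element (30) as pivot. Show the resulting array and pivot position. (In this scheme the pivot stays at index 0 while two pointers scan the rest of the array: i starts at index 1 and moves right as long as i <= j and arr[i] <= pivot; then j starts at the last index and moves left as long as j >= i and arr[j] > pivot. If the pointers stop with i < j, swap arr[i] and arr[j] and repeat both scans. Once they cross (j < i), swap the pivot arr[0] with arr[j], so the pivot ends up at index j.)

Hoare-style two-pointer partition with pivot = 30:

Initial array: [30, 28, 21, 18, 22, 4, 20]

Pointers start at i = 1, j = 6.
i ends at 7, j ends at 6: the pointers have crossed (j < i), so scanning stops.

Swap pivot arr[0] with arr[6] to place pivot at position 6: [20, 28, 21, 18, 22, 4, 30]
Pivot position: 6

After partitioning with pivot 30, the array becomes [20, 28, 21, 18, 22, 4, 30]. The pivot is placed at index 6. All elements to the left of the pivot are <= 30, and all elements to the right are > 30.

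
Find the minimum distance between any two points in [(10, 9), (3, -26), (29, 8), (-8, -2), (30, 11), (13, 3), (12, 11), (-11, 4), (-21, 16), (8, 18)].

Computing all pairwise distances among 10 points:

d((10, 9), (3, -26)) = 35.6931
d((10, 9), (29, 8)) = 19.0263
d((10, 9), (-8, -2)) = 21.095
d((10, 9), (30, 11)) = 20.0998
d((10, 9), (13, 3)) = 6.7082
d((10, 9), (12, 11)) = 2.8284 <-- minimum
d((10, 9), (-11, 4)) = 21.587
d((10, 9), (-21, 16)) = 31.7805
d((10, 9), (8, 18)) = 9.2195
d((3, -26), (29, 8)) = 42.8019
d((3, -26), (-8, -2)) = 26.4008
d((3, -26), (30, 11)) = 45.8039
d((3, -26), (13, 3)) = 30.6757
d((3, -26), (12, 11)) = 38.0789
d((3, -26), (-11, 4)) = 33.1059
d((3, -26), (-21, 16)) = 48.3735
d((3, -26), (8, 18)) = 44.2832
d((29, 8), (-8, -2)) = 38.3275
d((29, 8), (30, 11)) = 3.1623
d((29, 8), (13, 3)) = 16.7631
d((29, 8), (12, 11)) = 17.2627
d((29, 8), (-11, 4)) = 40.1995
d((29, 8), (-21, 16)) = 50.636
d((29, 8), (8, 18)) = 23.2594
d((-8, -2), (30, 11)) = 40.1622
d((-8, -2), (13, 3)) = 21.587
d((-8, -2), (12, 11)) = 23.8537
d((-8, -2), (-11, 4)) = 6.7082
d((-8, -2), (-21, 16)) = 22.2036
d((-8, -2), (8, 18)) = 25.6125
d((30, 11), (13, 3)) = 18.7883
d((30, 11), (12, 11)) = 18.0
d((30, 11), (-11, 4)) = 41.5933
d((30, 11), (-21, 16)) = 51.2445
d((30, 11), (8, 18)) = 23.0868
d((13, 3), (12, 11)) = 8.0623
d((13, 3), (-11, 4)) = 24.0208
d((13, 3), (-21, 16)) = 36.4005
d((13, 3), (8, 18)) = 15.8114
d((12, 11), (-11, 4)) = 24.0416
d((12, 11), (-21, 16)) = 33.3766
d((12, 11), (8, 18)) = 8.0623
d((-11, 4), (-21, 16)) = 15.6205
d((-11, 4), (8, 18)) = 23.6008
d((-21, 16), (8, 18)) = 29.0689

Closest pair: (10, 9) and (12, 11) with distance 2.8284

The closest pair is (10, 9) and (12, 11) with Euclidean distance 2.8284. For 10 points, brute-force pairwise comparison is shown above. For large n, the divide-and-conquer algorithm (sort by x, recurse on halves, check the dividing strip) achieves O(n log n).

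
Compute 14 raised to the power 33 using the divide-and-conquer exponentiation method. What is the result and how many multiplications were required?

Computing 14^33 by squaring (build up from 14^1; each line after the first costs one multiplication):

14^1 = 14
14^2 = (14^1)^2 = 14^2 = 196
14^4 = (14^2)^2 = 196^2 = 38416
14^8 = (14^4)^2 = 38416^2 = 1475789056
14^16 = (14^8)^2 = 1475789056^2 = 2177953337809371136
14^32 = (14^16)^2 = 2177953337809371136^2 = 4743480741674980702700443299789930496
14^33 = 14 * 14^32 = 14 * 4743480741674980702700443299789930496 = 66408730383449729837806206197059026944

Result: 66408730383449729837806206197059026944
Multiplications needed: 6 (6 lines after 14^1)

14^33 = 66408730383449729837806206197059026944. Using exponentiation by squaring, this requires 6 multiplications. The key idea: if the exponent is even, square the half-power; if odd, multiply by the base once.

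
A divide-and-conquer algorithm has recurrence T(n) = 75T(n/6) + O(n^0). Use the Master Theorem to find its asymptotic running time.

Master Theorem for T(n) = 75T(n/6) + O(n^0):

a = 75, b = 6, c = 0
log_b(a) = log_6(75) = 2.4096

Case 1: c = 0 < log_6(75) = 2.4096
T(n) = O(n^(log_6 75))

For T(n) = 75T(n/6) + O(n^0): log_6(75) = 2.4096. This is Case 1 of the Master Theorem (c < log_b(a), work dominated by leaves), giving O(n^(log_6 75)).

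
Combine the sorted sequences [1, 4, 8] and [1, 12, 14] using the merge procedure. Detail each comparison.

Merging process:

Compare 1 vs 1: take 1 from left. Merged: [1]
Compare 4 vs 1: take 1 from right. Merged: [1, 1]
Compare 4 vs 12: take 4 from left. Merged: [1, 1, 4]
Compare 8 vs 12: take 8 from left. Merged: [1, 1, 4, 8]
Append remaining from right: [12, 14]. Merged: [1, 1, 4, 8, 12, 14]

Final merged array: [1, 1, 4, 8, 12, 14]
Total comparisons: 4

The merged array is [1, 1, 4, 8, 12, 14], requiring 4 comparisons. The merge step runs in O(n) time where n is the total number of elements.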